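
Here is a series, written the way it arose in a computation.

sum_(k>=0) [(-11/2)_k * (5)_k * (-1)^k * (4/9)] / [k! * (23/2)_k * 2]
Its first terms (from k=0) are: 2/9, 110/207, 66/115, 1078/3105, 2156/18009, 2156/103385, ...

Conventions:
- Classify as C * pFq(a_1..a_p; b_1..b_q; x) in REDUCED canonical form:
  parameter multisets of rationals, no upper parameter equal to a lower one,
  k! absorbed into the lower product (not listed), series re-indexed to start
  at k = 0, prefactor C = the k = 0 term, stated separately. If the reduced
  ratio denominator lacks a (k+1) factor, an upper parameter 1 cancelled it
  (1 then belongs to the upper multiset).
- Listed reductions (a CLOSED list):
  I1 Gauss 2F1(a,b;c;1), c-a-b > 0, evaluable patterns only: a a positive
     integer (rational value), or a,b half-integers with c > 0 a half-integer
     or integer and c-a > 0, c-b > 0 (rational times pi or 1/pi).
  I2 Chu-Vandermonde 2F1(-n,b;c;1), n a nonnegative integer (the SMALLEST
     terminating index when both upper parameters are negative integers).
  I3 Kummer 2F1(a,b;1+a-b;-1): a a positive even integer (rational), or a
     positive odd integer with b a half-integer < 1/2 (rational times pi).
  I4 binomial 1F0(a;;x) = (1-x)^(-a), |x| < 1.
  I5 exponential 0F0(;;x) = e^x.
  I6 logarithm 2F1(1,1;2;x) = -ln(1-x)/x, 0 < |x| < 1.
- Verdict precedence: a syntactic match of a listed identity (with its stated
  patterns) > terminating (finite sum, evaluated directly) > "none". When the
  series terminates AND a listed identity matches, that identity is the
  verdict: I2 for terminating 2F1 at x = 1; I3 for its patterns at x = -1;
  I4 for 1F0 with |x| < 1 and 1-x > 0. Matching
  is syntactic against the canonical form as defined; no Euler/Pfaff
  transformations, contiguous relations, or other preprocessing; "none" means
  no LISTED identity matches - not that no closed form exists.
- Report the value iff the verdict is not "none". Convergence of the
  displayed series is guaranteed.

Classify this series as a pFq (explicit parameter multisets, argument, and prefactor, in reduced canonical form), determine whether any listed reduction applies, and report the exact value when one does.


Prefactor 2/9, argument -1: 2F1 with upper {-11/2, 5} over lower {23/2}. Verdict: Kummer's theorem (I3) applies (x = -1; c = 23/2 equals 1+a-b for upper {-11/2, 5}: listed pattern). Exact value: (4849845/8388608) * pi.

Key observation: t_0 being 2/9, the constant factors (C = 2/9) combine into one prefactor.
Term ratio: r(k) = (-1) * (k-11/2) (k+5) / [(k+23/2) (k+1)] - rational in k. x = (-1); t_0 = 2/9; negate the roots.


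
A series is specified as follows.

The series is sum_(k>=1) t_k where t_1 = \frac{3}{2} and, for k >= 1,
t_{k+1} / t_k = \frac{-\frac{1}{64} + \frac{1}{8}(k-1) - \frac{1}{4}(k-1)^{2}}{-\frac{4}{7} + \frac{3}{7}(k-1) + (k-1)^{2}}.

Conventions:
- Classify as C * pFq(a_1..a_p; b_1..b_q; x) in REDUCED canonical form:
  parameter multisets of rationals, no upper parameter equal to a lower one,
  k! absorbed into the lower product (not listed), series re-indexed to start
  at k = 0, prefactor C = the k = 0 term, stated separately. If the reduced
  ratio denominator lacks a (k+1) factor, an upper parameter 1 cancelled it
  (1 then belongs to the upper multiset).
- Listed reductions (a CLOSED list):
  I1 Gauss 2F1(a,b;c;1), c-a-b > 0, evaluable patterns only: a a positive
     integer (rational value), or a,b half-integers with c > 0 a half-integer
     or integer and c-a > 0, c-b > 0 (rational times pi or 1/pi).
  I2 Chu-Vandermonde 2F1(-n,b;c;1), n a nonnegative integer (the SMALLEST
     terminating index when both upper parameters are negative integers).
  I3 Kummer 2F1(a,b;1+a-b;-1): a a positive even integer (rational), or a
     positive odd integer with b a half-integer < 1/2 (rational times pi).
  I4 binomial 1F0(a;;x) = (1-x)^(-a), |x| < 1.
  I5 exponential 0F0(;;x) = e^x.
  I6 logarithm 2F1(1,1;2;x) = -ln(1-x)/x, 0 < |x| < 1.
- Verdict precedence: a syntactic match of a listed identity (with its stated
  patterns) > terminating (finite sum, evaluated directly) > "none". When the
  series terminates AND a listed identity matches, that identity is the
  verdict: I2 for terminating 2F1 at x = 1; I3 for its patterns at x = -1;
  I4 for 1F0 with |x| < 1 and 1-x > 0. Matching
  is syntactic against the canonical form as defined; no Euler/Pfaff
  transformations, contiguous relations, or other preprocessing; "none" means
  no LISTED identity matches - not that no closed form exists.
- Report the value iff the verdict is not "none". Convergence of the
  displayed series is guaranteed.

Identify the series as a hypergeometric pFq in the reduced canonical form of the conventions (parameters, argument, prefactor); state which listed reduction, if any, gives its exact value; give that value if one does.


The series (x = -\frac{1}{4}) is 2F1: upper {-\frac{1}{4}, -\frac{1}{4}}, lower {-\frac{4}{7}}, prefactor \frac{3}{2}. Verdict: none - at argument -\frac{1}{4} the multisets {-\frac{1}{4}, -\frac{1}{4}} ; {-\frac{4}{7}} match no listed identity.

Key step: t_0 = \frac{3}{2} here, and factor the ratio over Q (prefactor 3/2): negated roots = parameters.
Step ratio: r(k) = -\frac{1}{4} * (k-\frac{1}{4}) (k-\frac{1}{4}) / [(k-\frac{4}{7}) (k+1)] - rational in k, leading ratio -\frac{1}{4}; with t_0 = \frac{3}{2}, classification follows.


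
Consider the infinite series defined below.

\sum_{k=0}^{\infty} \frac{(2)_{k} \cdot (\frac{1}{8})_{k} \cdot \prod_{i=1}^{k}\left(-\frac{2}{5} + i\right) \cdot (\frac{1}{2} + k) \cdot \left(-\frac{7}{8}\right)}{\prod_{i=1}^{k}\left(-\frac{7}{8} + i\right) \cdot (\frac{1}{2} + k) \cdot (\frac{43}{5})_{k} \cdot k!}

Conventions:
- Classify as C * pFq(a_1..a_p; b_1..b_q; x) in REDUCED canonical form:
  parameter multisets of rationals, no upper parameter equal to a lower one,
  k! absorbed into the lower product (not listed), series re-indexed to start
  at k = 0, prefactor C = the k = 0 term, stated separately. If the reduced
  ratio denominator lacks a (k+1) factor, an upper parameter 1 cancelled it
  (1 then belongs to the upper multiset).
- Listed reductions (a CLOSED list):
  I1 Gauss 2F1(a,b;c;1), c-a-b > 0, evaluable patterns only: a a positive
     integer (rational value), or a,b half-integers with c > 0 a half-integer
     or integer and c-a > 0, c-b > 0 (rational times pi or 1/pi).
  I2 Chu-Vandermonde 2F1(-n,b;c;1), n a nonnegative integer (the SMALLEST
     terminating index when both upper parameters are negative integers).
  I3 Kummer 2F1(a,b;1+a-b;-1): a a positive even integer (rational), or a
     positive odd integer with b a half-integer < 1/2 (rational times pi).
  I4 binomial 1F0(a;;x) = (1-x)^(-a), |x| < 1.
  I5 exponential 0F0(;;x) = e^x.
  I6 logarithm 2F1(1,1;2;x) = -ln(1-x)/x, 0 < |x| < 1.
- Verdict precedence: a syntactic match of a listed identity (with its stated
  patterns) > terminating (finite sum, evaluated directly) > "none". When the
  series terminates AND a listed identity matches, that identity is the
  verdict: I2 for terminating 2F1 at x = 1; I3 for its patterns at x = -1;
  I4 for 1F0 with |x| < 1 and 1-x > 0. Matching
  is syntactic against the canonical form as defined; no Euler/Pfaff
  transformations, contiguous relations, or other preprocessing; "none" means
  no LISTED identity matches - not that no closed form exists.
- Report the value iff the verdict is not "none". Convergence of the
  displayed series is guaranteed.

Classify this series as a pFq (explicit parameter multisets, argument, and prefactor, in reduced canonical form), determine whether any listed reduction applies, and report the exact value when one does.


Classification (C = -\frac{7}{8}): 2F1 with upper {\frac{3}{5}, 2}, lower {\frac{43}{5}}, argument x = 1. Verdict (x = 1): the Gauss summation I1 applies (x = 1: the Gamma ratio telescopes since c-a-b = 6 > 0 and a = 2 in Z>0). Exact value: -\frac{209}{200}.

Key step: x = 1 and the lower running product (prefactor -7/8) is a rising factorial.
Ratio: r(k) = 1 * (k+\frac{3}{5}) (k+2) / [(k+\frac{43}{5}) (k+1)] - poly over poly, x = 1 from leading terms; C = -\frac{7}{8} at k = 0.


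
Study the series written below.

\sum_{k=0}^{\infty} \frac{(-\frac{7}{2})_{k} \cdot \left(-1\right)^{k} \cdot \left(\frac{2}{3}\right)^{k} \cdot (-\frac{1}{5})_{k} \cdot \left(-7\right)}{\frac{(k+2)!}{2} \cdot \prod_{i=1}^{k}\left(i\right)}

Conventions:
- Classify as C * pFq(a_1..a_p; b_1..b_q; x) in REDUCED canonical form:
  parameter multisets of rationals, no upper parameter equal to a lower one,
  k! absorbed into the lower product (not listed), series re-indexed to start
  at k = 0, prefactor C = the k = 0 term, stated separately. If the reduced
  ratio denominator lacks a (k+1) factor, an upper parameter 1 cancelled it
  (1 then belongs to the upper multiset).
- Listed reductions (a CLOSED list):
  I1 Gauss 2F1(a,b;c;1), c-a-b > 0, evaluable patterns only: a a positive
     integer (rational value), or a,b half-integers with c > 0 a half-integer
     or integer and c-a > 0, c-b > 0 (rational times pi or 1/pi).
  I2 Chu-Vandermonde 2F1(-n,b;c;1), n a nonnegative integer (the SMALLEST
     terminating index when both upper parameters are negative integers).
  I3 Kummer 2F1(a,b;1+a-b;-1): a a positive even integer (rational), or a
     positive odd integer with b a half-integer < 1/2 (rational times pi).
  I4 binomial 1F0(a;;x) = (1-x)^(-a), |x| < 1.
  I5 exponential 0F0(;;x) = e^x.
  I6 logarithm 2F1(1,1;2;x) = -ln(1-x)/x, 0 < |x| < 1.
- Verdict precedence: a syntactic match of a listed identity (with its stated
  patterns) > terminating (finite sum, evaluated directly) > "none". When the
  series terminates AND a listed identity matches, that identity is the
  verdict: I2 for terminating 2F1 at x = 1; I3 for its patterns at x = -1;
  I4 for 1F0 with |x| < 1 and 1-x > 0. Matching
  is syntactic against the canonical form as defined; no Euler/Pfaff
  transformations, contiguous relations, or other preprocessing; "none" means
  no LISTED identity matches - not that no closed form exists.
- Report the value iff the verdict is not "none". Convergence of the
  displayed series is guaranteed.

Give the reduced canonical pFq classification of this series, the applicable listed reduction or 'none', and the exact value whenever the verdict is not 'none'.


This is -7 * 2F1(-\frac{7}{2}, -\frac{1}{5}; 3; -\frac{2}{3}) in reduced canonical form. Verdict: none. No listed pattern accepts 2F1(-\frac{7}{2}, -\frac{1}{5}; 3; -\frac{2}{3}).

Key observation: with t_0 = -7, the product of the first k integers (C = -7) is k!.
Consecutive-term ratio: r(k) = -\frac{2}{3} * (k-\frac{7}{2}) (k-\frac{1}{5}) / [(k+3) (k+1)] - rational in k, leading ratio -\frac{2}{3}; with t_0 = -7, classification follows.


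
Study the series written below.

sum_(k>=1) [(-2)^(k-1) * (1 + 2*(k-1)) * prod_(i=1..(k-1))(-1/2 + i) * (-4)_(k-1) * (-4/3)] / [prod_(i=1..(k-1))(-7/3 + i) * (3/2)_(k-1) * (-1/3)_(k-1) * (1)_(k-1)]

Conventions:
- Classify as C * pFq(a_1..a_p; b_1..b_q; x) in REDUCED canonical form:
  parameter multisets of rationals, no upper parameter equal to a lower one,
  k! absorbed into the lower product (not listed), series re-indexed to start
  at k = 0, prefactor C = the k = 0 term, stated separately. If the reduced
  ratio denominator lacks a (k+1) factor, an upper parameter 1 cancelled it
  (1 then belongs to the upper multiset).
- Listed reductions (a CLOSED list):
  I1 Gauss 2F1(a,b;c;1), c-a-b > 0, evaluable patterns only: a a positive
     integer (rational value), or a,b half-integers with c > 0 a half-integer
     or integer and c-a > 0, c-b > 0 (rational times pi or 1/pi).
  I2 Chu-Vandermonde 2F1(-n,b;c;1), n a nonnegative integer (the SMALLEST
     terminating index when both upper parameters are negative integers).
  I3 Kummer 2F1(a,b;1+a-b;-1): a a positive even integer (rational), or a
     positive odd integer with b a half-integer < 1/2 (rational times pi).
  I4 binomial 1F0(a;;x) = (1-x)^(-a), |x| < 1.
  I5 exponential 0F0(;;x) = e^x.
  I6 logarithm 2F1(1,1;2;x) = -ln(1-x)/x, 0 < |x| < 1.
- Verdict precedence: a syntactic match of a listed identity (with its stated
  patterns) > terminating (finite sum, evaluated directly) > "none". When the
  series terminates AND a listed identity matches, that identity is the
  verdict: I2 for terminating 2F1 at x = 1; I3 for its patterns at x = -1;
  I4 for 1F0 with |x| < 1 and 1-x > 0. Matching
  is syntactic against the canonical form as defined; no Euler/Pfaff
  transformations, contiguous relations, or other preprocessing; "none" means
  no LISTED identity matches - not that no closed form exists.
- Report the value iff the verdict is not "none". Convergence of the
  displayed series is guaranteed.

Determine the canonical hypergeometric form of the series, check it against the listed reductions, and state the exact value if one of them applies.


First insight: with t_0 = -4/3, the parameter 3/2 appears in both the upper and lower lists and cancels.
Ratio: r(k) = (-2) * (k-4) / [(k-4/3) (k-1/3) (k+1)] - rational in k, leading ratio (-2); with t_0 = -4/3, classification follows.

With C = -4/3: the canonical form is 1F2(-4; -4/3, -1/3; -2). Verdict: terminating at k = 4: the factor (-4)_k kills every later term; summing the 5 survivors is exact. Exact value: 109681/150.


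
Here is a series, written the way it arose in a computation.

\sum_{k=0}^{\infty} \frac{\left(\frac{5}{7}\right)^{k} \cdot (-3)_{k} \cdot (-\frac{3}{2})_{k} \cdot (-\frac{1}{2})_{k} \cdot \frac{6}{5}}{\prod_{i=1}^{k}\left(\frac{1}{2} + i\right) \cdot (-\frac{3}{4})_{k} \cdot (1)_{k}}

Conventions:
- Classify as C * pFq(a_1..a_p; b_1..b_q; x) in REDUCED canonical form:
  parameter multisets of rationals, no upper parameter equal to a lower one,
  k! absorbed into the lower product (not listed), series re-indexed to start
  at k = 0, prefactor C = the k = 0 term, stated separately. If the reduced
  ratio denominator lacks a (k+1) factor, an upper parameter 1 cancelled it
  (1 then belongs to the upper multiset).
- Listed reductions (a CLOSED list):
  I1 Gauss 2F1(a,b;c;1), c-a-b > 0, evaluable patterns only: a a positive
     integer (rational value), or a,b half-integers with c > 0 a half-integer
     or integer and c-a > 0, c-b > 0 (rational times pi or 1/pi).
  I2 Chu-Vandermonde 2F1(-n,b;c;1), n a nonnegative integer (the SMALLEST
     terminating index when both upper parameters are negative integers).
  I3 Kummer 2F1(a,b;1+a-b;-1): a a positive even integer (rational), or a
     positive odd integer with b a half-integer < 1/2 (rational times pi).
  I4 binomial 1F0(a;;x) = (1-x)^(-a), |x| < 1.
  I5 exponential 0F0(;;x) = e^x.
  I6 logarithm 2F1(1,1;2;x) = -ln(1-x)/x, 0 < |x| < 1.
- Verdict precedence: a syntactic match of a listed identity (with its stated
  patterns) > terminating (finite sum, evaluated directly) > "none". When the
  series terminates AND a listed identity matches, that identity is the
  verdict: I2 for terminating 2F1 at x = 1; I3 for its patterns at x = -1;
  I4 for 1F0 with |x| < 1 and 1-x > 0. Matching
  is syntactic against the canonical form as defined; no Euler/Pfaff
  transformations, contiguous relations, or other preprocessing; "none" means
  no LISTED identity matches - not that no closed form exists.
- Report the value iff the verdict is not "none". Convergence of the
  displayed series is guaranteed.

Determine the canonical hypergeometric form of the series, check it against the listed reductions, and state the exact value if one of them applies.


With C = \frac{6}{5}: the canonical form is 3F2(-3, -\frac{3}{2}, -\frac{1}{2}; -\frac{3}{4}, \frac{3}{2}; \frac{5}{7}). Verdict: terminating - the sum ends at index 3 because -3 is a negative integer; exact evaluation follows. Its exact value is \frac{40626}{12005}.

Key step: with t_0 = \frac{6}{5}, (1)_k (C = 6/5, x = 5/7) is k! itself.
Term ratio: r(k) = \frac{5}{7} * (k-3) (k-\frac{3}{2}) (k-\frac{1}{2}) / [(k-\frac{3}{4}) (k+\frac{3}{2}) (k+1)] - rational; roots negated = parameters, x = \frac{5}{7}, C = \frac{6}{5}.


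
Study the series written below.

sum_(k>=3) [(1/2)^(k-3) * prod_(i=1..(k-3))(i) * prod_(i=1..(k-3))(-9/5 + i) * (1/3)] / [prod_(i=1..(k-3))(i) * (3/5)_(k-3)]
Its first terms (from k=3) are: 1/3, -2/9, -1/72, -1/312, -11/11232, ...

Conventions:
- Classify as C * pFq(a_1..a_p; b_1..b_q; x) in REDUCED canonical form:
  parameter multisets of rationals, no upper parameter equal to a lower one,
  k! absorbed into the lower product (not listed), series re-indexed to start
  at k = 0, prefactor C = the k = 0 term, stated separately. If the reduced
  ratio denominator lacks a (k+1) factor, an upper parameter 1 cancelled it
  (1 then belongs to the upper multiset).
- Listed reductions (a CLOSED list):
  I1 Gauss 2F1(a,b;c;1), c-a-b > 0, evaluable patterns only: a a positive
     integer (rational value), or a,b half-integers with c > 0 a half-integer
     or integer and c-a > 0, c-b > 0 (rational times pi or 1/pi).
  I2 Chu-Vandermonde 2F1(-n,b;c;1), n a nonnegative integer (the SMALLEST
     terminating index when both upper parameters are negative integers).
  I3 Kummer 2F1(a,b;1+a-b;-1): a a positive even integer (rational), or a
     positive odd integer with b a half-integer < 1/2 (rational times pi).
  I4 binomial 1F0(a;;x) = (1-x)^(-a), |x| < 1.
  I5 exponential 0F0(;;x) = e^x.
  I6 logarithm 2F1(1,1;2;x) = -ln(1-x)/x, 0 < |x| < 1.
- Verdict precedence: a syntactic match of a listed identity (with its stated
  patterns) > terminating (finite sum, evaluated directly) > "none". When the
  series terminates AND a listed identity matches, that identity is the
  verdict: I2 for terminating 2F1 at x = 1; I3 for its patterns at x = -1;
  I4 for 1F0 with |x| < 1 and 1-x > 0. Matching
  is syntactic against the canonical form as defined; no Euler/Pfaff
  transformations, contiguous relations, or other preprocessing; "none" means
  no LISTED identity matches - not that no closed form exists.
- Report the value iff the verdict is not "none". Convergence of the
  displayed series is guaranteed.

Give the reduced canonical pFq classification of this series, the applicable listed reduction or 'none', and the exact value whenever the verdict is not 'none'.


Prefactor 1/3, argument 1/2: 2F1 with upper {-4/5, 1} over lower {3/5}. Verdict: none - at argument 1/2 the multisets {-4/5, 1} ; {3/5} match no listed identity.

Key observation: t_0 = 1/3 here, and the product of the first k integers (prefactor 1/3) is k!.
Term ratio: r(k) = (1/2) * (k-4/5) (k+1) / [(k+3/5) (k+1)] - poly over poly, x = (1/2) from leading terms; C = 1/3 at k = 0.


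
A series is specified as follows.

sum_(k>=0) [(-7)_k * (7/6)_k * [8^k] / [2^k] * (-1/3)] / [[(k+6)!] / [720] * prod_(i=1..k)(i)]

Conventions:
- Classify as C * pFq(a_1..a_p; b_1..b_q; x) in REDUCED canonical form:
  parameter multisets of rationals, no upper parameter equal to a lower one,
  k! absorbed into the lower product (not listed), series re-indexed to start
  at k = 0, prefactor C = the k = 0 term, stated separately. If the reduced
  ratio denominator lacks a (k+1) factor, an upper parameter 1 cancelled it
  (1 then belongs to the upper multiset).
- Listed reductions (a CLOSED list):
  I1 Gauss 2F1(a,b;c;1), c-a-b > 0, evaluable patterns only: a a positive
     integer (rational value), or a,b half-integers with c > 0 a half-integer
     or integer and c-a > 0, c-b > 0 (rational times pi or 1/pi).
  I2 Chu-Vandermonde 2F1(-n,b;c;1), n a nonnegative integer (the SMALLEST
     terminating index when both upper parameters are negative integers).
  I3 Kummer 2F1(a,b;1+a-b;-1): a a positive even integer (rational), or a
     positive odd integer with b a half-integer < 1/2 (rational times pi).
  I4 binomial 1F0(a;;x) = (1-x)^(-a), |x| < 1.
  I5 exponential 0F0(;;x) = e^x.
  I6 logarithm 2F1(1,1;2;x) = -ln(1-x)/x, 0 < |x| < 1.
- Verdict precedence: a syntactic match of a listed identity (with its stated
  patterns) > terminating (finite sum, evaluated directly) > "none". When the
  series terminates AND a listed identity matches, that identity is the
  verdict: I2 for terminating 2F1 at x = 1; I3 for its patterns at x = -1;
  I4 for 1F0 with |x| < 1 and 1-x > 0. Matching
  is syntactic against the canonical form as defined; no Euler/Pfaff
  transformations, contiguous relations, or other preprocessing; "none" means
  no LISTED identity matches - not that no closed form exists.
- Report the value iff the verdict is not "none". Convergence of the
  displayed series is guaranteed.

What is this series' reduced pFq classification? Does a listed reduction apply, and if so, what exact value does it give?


Canonical form: C = -1/3 times 2F1 with upper {-7, 7/6}, lower {7}, x = 4. Verdict: terminating. (-7)_k vanishes past k = 7, leaving a 8-term sum, computed directly. Sum: 327293/3897234.

Key step: t_0 being -1/3, the product of the first k integers (C = -1/3, x = 4) is k!.
Term ratio: r(k) = 4 * (k-7) (k+7/6) / [(k+7) (k+1)] - rational in k. x = 4; t_0 = -1/3; negate the roots.


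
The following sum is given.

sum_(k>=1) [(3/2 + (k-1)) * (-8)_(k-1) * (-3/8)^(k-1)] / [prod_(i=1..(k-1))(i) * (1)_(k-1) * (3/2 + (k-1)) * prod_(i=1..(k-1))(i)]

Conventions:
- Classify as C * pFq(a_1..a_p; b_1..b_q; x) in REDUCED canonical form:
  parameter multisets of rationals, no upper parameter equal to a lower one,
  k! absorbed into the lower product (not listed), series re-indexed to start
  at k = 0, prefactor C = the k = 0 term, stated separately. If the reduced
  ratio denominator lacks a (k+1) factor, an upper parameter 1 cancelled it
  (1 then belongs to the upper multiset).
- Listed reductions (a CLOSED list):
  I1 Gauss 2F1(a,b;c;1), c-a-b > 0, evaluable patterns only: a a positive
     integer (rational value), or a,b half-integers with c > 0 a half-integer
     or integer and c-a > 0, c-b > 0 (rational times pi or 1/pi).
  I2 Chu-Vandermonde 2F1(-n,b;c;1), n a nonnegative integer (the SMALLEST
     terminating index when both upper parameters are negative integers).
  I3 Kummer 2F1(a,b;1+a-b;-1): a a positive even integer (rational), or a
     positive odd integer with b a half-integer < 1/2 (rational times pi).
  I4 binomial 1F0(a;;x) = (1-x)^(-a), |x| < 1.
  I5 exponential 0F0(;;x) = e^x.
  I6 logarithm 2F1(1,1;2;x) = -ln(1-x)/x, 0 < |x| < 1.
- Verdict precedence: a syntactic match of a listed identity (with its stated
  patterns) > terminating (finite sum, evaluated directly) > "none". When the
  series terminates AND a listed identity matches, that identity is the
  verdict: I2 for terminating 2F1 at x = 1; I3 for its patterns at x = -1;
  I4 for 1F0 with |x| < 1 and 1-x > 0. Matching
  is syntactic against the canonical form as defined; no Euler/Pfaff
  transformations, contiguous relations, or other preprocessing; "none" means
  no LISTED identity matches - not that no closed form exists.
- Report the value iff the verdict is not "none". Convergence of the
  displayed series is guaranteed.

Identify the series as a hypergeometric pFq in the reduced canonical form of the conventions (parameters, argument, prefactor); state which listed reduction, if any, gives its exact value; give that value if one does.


First insight: t_0 being 1, the product of the first k integers (C = 1, x = -3/8) is k!.
Step ratio: r(k) = (-3/8) * (k-8) / [(k+1) (k+1) (k+1)] - rational in k. x = (-3/8); t_0 = 1; negate the roots.

With C = 1: the canonical form is 1F2(-8; 1, 1; -3/8). Verdict: terminating - upper parameter -8 makes this a finite sum (last index 8), evaluated exactly. Exact value: 1706806853595217/336725436006400.


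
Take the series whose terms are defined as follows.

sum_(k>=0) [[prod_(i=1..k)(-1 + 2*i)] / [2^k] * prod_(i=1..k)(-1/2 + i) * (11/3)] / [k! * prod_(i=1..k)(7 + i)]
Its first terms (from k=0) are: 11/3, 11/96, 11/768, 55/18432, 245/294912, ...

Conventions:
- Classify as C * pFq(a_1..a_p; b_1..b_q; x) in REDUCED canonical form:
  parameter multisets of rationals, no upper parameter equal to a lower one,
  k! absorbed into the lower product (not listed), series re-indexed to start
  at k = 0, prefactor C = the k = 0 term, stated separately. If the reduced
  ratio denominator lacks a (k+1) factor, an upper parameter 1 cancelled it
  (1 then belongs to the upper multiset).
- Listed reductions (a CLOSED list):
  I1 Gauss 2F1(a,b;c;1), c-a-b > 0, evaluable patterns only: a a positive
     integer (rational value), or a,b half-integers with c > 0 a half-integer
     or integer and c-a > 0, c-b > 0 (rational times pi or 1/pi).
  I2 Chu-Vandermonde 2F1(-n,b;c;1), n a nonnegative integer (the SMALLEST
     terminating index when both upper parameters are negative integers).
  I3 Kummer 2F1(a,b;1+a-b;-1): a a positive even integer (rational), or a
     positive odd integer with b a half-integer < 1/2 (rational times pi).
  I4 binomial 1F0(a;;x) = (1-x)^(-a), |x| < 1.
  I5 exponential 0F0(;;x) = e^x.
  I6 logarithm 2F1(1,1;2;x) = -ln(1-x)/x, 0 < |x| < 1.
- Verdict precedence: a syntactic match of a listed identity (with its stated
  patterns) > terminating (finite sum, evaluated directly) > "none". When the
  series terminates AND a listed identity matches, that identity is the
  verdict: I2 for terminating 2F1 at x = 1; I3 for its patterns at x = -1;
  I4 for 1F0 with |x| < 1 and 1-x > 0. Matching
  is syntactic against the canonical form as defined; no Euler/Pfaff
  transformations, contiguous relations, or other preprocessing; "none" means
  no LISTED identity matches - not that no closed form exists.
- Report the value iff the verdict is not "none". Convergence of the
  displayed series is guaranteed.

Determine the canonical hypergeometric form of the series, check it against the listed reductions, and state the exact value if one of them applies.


This is 11/3 * 2F1(1/2, 1/2; 8; 1) in reduced canonical form. Verdict: this is Gauss (I1, half-integer pattern) (x = 1; upper {1/2, 1/2} half-integers, c = 8 in the evaluable pattern). Value: (4194304/351351) / pi.

Structural cue: with t_0 = 11/3, the lower running product (C = 11/3) is a rising factorial.
Step ratio: r(k) = 1 * (k+1/2) (k+1/2) / [(k+8) (k+1)] - rational in k. x = 1; t_0 = 11/3; negate the roots.


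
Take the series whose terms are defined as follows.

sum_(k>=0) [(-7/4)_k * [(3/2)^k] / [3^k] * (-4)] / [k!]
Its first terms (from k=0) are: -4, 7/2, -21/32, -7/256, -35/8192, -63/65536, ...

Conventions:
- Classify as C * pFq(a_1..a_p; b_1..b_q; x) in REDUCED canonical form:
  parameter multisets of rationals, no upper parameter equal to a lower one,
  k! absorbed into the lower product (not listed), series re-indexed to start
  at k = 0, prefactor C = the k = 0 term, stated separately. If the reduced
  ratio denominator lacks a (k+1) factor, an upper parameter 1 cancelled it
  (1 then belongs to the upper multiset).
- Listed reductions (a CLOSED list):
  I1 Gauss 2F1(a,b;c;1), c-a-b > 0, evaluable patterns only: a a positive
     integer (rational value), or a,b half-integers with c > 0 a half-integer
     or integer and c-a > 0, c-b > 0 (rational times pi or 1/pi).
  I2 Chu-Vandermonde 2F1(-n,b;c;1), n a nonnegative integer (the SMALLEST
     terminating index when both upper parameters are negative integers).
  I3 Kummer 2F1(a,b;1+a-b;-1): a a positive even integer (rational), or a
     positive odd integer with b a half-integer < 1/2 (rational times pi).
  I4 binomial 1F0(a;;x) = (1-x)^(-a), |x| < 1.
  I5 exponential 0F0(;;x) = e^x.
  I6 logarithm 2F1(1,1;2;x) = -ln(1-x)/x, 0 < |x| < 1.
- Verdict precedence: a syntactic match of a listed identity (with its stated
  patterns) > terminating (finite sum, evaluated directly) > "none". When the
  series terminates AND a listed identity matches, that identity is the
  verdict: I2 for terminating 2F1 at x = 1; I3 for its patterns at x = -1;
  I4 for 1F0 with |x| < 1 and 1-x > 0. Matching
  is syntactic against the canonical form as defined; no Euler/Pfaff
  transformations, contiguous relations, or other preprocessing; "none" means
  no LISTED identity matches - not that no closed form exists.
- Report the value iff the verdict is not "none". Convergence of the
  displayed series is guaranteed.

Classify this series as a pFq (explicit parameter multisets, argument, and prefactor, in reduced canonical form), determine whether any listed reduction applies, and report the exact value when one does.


This is -4 * 1F0(-7/4; -; 1/2) in reduced canonical form. Verdict: the binomial series (I4) applies (the 1F0 binomial series: exponent 7/4, x = 1/2). Value: (-4) * (1/2)^(7/4).

Structural cue: from the first term -4: the two k-th powers (C = -4, x = 1/2) combine into one argument.
Consecutive-term ratio: r(k) = (1/2) * (k-7/4) / [(k+1)] - rational in k, leading ratio (1/2); with t_0 = -4, classification follows.


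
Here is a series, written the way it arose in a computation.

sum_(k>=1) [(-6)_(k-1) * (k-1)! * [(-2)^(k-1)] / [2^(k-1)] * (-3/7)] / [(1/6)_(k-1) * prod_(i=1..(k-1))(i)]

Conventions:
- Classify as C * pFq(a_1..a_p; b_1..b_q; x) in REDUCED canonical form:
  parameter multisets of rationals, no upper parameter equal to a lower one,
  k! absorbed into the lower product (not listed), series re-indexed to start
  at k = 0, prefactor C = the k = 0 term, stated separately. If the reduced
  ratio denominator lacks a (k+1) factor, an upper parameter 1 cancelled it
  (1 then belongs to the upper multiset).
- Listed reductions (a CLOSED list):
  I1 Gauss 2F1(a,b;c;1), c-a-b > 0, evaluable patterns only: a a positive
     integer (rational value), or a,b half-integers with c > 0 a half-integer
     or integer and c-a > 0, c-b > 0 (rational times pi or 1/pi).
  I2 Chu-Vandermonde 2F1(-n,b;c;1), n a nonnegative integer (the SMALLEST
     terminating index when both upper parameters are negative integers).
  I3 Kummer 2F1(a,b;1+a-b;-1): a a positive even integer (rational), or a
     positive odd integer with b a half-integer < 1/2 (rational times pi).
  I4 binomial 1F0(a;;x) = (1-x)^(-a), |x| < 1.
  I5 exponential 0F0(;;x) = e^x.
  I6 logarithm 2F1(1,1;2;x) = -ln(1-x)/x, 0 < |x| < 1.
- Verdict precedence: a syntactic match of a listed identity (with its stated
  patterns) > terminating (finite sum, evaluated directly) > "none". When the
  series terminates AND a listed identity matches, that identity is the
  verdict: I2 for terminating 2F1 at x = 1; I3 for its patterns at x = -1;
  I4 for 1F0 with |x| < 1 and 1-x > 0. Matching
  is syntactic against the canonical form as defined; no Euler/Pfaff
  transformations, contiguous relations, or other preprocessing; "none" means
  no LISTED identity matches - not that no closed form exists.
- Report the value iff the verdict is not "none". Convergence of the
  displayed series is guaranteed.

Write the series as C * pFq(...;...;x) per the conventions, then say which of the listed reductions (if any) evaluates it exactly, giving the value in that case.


Key step: with t_0 = -3/7, the product of the first k integers (prefactor -3/7) is k!.
Adjacent-term ratio: r(k) = (-1) * (k-6) (k+1) / [(k+1/6) (k+1)] - rational in k. x = (-1); t_0 = -3/7; negate the roots.

This is -3/7 * 2F1(-6, 1; 1/6; -1) in reduced canonical form. Verdict: terminating - upper -6 stops the sum at k = 6; the 7 terms are added exactly. Exact value: -724036029/1875965.


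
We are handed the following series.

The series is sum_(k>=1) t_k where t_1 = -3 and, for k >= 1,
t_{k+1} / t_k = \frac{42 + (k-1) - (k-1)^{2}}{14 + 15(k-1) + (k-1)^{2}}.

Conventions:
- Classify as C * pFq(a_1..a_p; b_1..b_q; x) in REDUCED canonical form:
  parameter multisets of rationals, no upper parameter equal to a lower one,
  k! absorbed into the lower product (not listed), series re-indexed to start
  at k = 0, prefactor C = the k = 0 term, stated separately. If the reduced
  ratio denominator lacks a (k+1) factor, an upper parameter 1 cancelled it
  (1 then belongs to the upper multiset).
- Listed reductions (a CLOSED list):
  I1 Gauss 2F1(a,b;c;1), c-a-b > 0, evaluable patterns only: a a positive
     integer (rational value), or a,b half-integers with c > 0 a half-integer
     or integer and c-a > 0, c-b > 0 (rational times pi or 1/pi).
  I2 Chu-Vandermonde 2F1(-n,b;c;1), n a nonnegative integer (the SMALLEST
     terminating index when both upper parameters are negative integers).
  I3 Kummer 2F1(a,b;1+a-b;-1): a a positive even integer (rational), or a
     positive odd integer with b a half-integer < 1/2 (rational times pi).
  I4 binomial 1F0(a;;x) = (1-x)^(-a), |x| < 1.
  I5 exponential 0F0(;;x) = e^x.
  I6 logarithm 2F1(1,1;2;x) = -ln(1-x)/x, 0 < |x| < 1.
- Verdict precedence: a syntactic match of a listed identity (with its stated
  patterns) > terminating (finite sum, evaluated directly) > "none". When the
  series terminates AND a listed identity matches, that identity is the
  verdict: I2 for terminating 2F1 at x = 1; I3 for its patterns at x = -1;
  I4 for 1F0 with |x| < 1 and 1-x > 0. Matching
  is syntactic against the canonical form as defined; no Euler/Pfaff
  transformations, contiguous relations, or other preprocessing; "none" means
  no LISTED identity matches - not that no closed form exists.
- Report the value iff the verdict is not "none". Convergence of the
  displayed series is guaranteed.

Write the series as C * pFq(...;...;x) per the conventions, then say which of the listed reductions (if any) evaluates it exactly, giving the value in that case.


Reduced: x = -1, 2F1, upper = {-7, 6}, lower = {14}, C = -3. Verdict: Kummer (I3) applies (x = -1; c = 14 equals 1+a-b for upper {-7, 6}: listed pattern). Exact value: -\frac{429}{10}.

Key step: x = -1 and the expanded ratio factors over Q; C = -3, x = -1, roots give parameters.
Term ratio: r(k) = -1 * (k-7) (k+6) / [(k+14) (k+1)] - poly over poly, x = -1 from leading terms; C = -3 at k = 0.


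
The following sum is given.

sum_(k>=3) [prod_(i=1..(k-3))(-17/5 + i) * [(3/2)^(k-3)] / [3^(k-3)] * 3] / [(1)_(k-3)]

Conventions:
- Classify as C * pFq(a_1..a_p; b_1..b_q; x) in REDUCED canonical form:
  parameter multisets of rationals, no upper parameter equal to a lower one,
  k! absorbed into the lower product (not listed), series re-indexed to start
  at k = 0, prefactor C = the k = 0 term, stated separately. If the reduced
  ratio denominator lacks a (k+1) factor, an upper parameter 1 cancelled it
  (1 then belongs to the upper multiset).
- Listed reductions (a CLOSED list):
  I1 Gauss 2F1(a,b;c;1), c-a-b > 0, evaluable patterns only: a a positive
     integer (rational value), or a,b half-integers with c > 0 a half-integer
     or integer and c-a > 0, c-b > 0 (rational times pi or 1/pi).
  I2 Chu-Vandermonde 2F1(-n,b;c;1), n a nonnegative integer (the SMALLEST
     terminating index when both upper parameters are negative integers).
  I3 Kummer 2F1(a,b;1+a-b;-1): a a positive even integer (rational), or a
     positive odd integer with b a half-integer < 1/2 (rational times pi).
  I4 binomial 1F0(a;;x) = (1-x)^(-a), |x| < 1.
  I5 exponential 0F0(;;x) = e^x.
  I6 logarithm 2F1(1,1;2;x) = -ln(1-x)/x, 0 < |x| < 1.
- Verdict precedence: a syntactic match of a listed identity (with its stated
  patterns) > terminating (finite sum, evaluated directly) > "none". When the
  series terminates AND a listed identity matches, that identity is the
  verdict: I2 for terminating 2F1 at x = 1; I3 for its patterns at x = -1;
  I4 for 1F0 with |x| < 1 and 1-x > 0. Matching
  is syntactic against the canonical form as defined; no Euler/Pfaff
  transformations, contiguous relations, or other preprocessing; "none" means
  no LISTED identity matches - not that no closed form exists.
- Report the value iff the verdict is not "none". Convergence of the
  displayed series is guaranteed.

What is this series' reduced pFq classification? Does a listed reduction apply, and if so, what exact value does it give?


This is 3 * 1F0(-12/5; -; 1/2) in reduced canonical form. Verdict: the binomial series (I4) fires (the 1F0 binomial series: exponent 12/5, x = 1/2). Sum: 3 * (1/2)^(12/5).

The tell: t_0 being 3, the running product (C = 3, x = 1/2) telescopes to a rising factorial.
Adjacent-term ratio: r(k) = (1/2) * (k-12/5) / [(k+1)] - rational in k. x = (1/2); t_0 = 3; negate the roots.


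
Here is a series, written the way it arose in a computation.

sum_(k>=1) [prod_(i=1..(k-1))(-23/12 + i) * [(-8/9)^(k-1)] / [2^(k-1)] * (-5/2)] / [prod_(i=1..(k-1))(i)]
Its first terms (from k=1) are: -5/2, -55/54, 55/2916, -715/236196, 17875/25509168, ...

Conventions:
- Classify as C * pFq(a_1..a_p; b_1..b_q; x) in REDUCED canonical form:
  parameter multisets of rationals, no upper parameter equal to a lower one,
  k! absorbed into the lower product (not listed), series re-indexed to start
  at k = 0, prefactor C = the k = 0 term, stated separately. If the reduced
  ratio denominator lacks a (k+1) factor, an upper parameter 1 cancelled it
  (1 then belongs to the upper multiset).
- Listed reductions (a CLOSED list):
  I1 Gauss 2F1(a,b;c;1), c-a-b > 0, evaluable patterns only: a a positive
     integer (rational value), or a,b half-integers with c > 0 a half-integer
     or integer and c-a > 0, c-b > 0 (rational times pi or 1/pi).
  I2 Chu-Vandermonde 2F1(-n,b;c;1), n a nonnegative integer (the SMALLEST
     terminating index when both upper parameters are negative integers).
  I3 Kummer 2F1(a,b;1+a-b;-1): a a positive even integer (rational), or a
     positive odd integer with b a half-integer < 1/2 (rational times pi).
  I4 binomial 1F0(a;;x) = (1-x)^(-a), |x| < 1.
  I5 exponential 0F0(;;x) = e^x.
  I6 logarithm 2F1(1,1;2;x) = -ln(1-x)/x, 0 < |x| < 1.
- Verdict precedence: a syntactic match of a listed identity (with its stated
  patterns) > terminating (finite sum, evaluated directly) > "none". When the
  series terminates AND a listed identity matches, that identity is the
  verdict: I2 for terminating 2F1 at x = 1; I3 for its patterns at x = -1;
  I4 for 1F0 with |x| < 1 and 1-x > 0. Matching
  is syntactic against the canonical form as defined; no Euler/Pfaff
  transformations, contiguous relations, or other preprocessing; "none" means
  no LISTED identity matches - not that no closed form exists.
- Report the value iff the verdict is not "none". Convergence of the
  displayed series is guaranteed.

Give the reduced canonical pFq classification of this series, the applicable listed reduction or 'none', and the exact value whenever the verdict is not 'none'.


The series (x = -4/9) is 1F0: upper {-11/12}, lower {-}, prefactor -5/2. Verdict (x = -4/9): the binomial series (I4) applies (the 1F0 binomial series: exponent 11/12, x = -4/9). Sum: (-5/2) * (13/9)^(11/12).

Key step: with t_0 = -5/2, the running product (C = -5/2) telescopes to a rising factorial.
Ratio: r(k) = (-4/9) * (k-11/12) / [(k+1)] - rational in k. x = (-4/9); t_0 = -5/2; negate the roots.


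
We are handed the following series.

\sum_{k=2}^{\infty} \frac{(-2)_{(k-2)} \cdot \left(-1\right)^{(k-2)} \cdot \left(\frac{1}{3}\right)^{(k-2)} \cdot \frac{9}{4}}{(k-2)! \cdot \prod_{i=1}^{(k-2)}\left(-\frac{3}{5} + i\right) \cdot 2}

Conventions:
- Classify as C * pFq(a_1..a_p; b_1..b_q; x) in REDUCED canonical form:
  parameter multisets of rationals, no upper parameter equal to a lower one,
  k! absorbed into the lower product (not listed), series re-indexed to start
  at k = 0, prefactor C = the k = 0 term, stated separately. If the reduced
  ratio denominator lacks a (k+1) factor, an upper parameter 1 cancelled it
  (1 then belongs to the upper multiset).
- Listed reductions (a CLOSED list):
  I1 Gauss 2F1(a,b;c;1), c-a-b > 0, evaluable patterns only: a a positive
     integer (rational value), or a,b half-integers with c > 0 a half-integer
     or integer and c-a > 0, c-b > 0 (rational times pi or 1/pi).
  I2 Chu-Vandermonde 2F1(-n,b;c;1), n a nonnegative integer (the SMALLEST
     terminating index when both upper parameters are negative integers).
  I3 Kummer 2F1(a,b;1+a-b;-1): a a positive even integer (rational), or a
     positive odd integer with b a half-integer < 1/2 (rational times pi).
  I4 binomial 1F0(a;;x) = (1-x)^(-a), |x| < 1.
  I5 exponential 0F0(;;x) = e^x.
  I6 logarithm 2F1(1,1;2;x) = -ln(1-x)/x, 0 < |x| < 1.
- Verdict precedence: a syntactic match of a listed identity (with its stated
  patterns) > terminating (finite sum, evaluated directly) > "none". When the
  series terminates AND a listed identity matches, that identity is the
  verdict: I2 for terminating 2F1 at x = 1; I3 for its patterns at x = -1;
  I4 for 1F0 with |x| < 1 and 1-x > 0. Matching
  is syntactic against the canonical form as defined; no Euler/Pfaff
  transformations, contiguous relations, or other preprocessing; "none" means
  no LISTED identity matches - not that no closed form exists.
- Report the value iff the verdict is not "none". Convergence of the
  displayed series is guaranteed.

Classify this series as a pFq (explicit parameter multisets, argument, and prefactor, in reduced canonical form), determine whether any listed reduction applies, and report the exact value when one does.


Prefactor \frac{9}{8}, argument -\frac{1}{3}: 1F1 with upper {-2} over lower {\frac{2}{5}}. Verdict: terminating (-2 upstairs). 3 nonzero terms in all; added directly. Value: \frac{361}{112}.

Structural cue: t_0 = \frac{9}{8} here, and the lower running product (C = 9/8, x = -1/3) is a rising factorial.
Ratio: r(k) = -\frac{1}{3} * (k-2) / [(k+\frac{2}{5}) (k+1)] - rational; roots negated = parameters, x = -\frac{1}{3}, C = \frac{9}{8}.
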